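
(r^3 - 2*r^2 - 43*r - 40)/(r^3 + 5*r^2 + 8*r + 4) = (r^2 - 3*r - 40)/(r^2 + 4*r + 4)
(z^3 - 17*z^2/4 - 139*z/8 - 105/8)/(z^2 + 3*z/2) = z - 23/4 - 35/(4*z)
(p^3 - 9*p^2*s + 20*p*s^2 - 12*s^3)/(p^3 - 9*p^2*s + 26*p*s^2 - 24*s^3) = (p^2 - 7*p*s + 6*s^2)/(p^2 - 7*p*s + 12*s^2)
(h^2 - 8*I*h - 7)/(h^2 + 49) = (h - I)/(h + 7*I)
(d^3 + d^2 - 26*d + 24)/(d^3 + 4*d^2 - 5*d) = (d^2 + 2*d - 24)/(d*(d + 5))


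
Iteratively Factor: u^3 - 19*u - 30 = (u + 3)*(u^2 - 3*u - 10) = (u - 5)*(u + 3)*(u + 2)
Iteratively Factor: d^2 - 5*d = (d - 5)*(d)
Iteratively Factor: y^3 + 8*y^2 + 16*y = (y)*(y^2 + 8*y + 16) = y*(y + 4)*(y + 4)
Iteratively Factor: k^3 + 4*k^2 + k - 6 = (k + 3)*(k^2 + k - 2) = (k - 1)*(k + 3)*(k + 2)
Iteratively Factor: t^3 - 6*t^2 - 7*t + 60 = (t + 3)*(t^2 - 9*t + 20) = (t - 5)*(t + 3)*(t - 4)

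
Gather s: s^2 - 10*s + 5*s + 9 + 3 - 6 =s^2 - 5*s + 6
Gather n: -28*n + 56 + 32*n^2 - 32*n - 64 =32*n^2 - 60*n - 8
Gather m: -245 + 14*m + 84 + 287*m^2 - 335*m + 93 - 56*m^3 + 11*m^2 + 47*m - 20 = -56*m^3 + 298*m^2 - 274*m - 88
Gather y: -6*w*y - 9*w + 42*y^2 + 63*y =-9*w + 42*y^2 + y*(63 - 6*w)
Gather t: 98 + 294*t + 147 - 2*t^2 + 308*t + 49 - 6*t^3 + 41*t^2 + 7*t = -6*t^3 + 39*t^2 + 609*t + 294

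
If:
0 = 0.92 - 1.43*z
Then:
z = 0.64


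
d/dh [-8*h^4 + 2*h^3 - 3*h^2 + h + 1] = -32*h^3 + 6*h^2 - 6*h + 1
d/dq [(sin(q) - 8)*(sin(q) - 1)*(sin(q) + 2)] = (3*sin(q)^2 - 14*sin(q) - 10)*cos(q)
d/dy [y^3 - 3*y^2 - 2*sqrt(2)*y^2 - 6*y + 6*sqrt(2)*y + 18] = 3*y^2 - 6*y - 4*sqrt(2)*y - 6 + 6*sqrt(2)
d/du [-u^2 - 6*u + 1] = -2*u - 6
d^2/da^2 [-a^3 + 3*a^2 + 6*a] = 6 - 6*a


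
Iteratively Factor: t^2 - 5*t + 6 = (t - 3)*(t - 2)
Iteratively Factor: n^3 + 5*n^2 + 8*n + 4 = (n + 2)*(n^2 + 3*n + 2) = (n + 2)^2*(n + 1)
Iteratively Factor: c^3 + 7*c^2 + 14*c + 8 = (c + 1)*(c^2 + 6*c + 8) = (c + 1)*(c + 4)*(c + 2)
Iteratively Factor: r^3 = (r)*(r^2) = r^2*(r)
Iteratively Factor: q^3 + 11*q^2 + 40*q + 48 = (q + 3)*(q^2 + 8*q + 16) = (q + 3)*(q + 4)*(q + 4)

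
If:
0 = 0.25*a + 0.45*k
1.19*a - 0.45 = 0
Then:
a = 0.38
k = -0.21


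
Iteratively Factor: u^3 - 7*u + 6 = (u - 1)*(u^2 + u - 6) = (u - 1)*(u + 3)*(u - 2)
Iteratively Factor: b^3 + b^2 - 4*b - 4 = (b + 2)*(b^2 - b - 2) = (b + 1)*(b + 2)*(b - 2)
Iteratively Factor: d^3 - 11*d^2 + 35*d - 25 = (d - 5)*(d^2 - 6*d + 5) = (d - 5)*(d - 1)*(d - 5)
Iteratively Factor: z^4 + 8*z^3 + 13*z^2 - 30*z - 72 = (z + 3)*(z^3 + 5*z^2 - 2*z - 24) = (z - 2)*(z + 3)*(z^2 + 7*z + 12) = (z - 2)*(z + 3)*(z + 4)*(z + 3)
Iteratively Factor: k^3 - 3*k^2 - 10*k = (k - 5)*(k^2 + 2*k) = (k - 5)*(k + 2)*(k)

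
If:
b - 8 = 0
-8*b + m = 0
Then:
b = 8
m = 64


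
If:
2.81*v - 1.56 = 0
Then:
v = 0.56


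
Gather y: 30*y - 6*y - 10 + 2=24*y - 8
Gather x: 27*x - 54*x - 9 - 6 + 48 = 33 - 27*x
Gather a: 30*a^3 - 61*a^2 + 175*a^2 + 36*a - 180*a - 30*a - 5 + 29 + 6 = 30*a^3 + 114*a^2 - 174*a + 30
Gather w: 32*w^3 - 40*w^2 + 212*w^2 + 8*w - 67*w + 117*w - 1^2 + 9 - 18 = 32*w^3 + 172*w^2 + 58*w - 10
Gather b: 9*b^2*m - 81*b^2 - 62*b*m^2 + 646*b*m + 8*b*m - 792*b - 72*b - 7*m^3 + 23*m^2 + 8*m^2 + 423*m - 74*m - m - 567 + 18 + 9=b^2*(9*m - 81) + b*(-62*m^2 + 654*m - 864) - 7*m^3 + 31*m^2 + 348*m - 540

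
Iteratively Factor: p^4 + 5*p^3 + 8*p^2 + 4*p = (p + 1)*(p^3 + 4*p^2 + 4*p) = p*(p + 1)*(p^2 + 4*p + 4) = p*(p + 1)*(p + 2)*(p + 2)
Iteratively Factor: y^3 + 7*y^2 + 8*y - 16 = (y + 4)*(y^2 + 3*y - 4) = (y + 4)^2*(y - 1)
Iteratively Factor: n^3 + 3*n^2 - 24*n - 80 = (n + 4)*(n^2 - n - 20) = (n + 4)^2*(n - 5)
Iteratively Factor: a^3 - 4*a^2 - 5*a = (a)*(a^2 - 4*a - 5) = a*(a - 5)*(a + 1)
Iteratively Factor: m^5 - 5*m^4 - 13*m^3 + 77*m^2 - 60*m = (m + 4)*(m^4 - 9*m^3 + 23*m^2 - 15*m) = (m - 3)*(m + 4)*(m^3 - 6*m^2 + 5*m) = (m - 5)*(m - 3)*(m + 4)*(m^2 - m) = (m - 5)*(m - 3)*(m - 1)*(m + 4)*(m)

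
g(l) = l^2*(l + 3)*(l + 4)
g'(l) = l^2*(l + 3) + l^2*(l + 4) + 2*l*(l + 3)*(l + 4)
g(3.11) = 420.18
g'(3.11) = 398.08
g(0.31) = 1.37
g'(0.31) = 9.58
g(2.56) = 239.03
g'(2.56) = 266.17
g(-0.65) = 3.33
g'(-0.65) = -7.83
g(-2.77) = 2.17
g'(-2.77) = 9.64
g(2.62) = 255.39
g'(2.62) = 278.97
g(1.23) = 33.47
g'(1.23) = 68.73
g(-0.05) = 0.03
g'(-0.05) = -1.15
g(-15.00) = 29700.00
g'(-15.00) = -9135.00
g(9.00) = 12636.00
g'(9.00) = 4833.00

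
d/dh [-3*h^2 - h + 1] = -6*h - 1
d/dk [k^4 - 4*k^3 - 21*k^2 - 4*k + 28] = 4*k^3 - 12*k^2 - 42*k - 4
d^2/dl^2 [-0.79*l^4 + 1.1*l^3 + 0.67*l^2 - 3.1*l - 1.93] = -9.48*l^2 + 6.6*l + 1.34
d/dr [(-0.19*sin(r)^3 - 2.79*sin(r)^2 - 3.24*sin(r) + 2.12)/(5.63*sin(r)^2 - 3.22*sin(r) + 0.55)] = (-1.0697*sin(r)^4 + 1.2236*sin(r)^3 + 26.9115*sin(r)^2 - 26.9402*sin(r) + 5.0444)*cos(r)/(31.6969*sin(r)^4 - 36.2572*sin(r)^3 + 16.5614*sin(r)^2 - 3.542*sin(r) + 0.3025)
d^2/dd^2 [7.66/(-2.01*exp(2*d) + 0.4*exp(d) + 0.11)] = (7.66*(4.02*exp(d) - 0.4)*(8.04*exp(d) - 0.8)*exp(d) + (61.5864*exp(d) - 3.064)*(-2.01*exp(2*d) + 0.4*exp(d) + 0.11))*exp(d)/(-2.01*exp(2*d) + 0.4*exp(d) + 0.11)^3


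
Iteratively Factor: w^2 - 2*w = (w)*(w - 2)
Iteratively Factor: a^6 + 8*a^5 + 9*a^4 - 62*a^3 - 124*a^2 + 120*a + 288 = (a - 2)*(a^5 + 10*a^4 + 29*a^3 - 4*a^2 - 132*a - 144) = (a - 2)*(a + 3)*(a^4 + 7*a^3 + 8*a^2 - 28*a - 48) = (a - 2)*(a + 2)*(a + 3)*(a^3 + 5*a^2 - 2*a - 24) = (a - 2)^2*(a + 2)*(a + 3)*(a^2 + 7*a + 12) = (a - 2)^2*(a + 2)*(a + 3)*(a + 4)*(a + 3)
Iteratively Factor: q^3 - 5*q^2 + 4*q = (q - 4)*(q^2 - q) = q*(q - 4)*(q - 1)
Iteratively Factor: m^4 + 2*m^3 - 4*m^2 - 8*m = (m)*(m^3 + 2*m^2 - 4*m - 8) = m*(m - 2)*(m^2 + 4*m + 4) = m*(m - 2)*(m + 2)*(m + 2)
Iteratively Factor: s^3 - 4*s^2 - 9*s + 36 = (s + 3)*(s^2 - 7*s + 12) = (s - 4)*(s + 3)*(s - 3)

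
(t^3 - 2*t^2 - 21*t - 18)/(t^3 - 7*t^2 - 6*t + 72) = (t + 1)/(t - 4)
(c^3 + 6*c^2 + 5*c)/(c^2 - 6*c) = (c^2 + 6*c + 5)/(c - 6)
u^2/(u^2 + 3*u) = u/(u + 3)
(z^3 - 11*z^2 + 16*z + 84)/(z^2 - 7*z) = z - 4 - 12/z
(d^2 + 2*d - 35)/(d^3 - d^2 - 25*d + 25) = (d + 7)/(d^2 + 4*d - 5)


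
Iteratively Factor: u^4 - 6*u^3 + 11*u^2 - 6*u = (u)*(u^3 - 6*u^2 + 11*u - 6) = u*(u - 2)*(u^2 - 4*u + 3) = u*(u - 3)*(u - 2)*(u - 1)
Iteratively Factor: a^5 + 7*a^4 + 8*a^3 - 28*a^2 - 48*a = (a + 3)*(a^4 + 4*a^3 - 4*a^2 - 16*a) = (a + 3)*(a + 4)*(a^3 - 4*a) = (a + 2)*(a + 3)*(a + 4)*(a^2 - 2*a) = a*(a + 2)*(a + 3)*(a + 4)*(a - 2)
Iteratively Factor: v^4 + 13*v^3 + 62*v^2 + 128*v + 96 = (v + 3)*(v^3 + 10*v^2 + 32*v + 32) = (v + 3)*(v + 4)*(v^2 + 6*v + 8) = (v + 3)*(v + 4)^2*(v + 2)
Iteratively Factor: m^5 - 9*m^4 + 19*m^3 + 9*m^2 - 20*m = (m - 1)*(m^4 - 8*m^3 + 11*m^2 + 20*m) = (m - 4)*(m - 1)*(m^3 - 4*m^2 - 5*m) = m*(m - 4)*(m - 1)*(m^2 - 4*m - 5) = m*(m - 5)*(m - 4)*(m - 1)*(m + 1)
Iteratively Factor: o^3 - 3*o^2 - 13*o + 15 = (o - 1)*(o^2 - 2*o - 15) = (o - 5)*(o - 1)*(o + 3)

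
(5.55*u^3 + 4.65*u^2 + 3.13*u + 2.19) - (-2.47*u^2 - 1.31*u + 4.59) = 5.55*u^3 + 7.12*u^2 + 4.44*u - 2.4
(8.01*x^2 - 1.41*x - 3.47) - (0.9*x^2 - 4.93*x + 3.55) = 7.11*x^2 + 3.52*x - 7.02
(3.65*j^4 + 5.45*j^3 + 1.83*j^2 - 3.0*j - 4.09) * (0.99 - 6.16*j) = -22.484*j^5 - 29.9585*j^4 - 5.8773*j^3 + 20.2917*j^2 + 22.2244*j - 4.0491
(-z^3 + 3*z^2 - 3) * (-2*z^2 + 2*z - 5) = 2*z^5 - 8*z^4 + 11*z^3 - 9*z^2 - 6*z + 15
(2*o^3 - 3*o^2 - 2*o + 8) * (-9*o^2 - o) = -18*o^5 + 25*o^4 + 21*o^3 - 70*o^2 - 8*o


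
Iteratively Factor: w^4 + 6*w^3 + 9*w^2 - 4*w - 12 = (w + 2)*(w^3 + 4*w^2 + w - 6) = (w + 2)*(w + 3)*(w^2 + w - 2) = (w - 1)*(w + 2)*(w + 3)*(w + 2)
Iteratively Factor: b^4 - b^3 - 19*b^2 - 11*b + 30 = (b - 1)*(b^3 - 19*b - 30) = (b - 5)*(b - 1)*(b^2 + 5*b + 6) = (b - 5)*(b - 1)*(b + 3)*(b + 2)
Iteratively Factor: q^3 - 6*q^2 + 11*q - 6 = (q - 3)*(q^2 - 3*q + 2) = (q - 3)*(q - 1)*(q - 2)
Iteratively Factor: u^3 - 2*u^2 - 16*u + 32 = (u + 4)*(u^2 - 6*u + 8) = (u - 2)*(u + 4)*(u - 4)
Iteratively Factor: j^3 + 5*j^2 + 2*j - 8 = (j + 2)*(j^2 + 3*j - 4) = (j + 2)*(j + 4)*(j - 1)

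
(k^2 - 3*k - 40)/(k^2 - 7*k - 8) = (k + 5)/(k + 1)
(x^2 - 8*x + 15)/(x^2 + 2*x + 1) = (x^2 - 8*x + 15)/(x^2 + 2*x + 1)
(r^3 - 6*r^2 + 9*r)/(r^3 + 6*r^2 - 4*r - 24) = r*(r^2 - 6*r + 9)/(r^3 + 6*r^2 - 4*r - 24)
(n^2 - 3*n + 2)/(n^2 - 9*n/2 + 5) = 2*(n - 1)/(2*n - 5)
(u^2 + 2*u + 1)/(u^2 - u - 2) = (u + 1)/(u - 2)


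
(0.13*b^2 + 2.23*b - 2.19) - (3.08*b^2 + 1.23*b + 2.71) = -2.95*b^2 + 1.0*b - 4.9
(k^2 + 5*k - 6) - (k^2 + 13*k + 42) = -8*k - 48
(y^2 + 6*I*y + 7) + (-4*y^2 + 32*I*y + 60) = -3*y^2 + 38*I*y + 67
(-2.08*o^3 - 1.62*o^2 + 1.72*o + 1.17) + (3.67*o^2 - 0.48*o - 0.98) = -2.08*o^3 + 2.05*o^2 + 1.24*o + 0.19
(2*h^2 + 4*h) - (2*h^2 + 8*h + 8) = -4*h - 8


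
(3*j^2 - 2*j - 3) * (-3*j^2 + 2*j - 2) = -9*j^4 + 12*j^3 - j^2 - 2*j + 6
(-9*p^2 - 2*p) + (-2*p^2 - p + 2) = -11*p^2 - 3*p + 2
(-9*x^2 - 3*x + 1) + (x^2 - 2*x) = -8*x^2 - 5*x + 1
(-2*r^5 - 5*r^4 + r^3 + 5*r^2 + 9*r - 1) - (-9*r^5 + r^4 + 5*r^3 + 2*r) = 7*r^5 - 6*r^4 - 4*r^3 + 5*r^2 + 7*r - 1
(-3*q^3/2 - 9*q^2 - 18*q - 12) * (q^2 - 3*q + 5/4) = -3*q^5/2 - 9*q^4/2 + 57*q^3/8 + 123*q^2/4 + 27*q/2 - 15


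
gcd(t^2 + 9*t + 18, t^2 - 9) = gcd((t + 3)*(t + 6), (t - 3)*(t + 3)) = t + 3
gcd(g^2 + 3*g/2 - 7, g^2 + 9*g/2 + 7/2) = g + 7/2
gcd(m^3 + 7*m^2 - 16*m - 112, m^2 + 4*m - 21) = m + 7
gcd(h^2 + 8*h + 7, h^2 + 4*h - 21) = h + 7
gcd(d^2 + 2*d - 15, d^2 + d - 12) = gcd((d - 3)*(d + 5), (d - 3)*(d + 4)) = d - 3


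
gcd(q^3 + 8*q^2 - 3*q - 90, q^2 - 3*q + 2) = 1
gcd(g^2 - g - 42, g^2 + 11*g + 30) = g + 6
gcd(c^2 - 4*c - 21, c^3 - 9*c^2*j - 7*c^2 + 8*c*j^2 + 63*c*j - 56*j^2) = c - 7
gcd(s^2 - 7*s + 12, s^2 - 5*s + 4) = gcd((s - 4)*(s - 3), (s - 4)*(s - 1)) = s - 4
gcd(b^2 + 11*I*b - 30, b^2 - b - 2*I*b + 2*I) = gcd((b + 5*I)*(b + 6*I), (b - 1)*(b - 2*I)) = 1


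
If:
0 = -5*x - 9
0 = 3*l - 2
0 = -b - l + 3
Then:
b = 7/3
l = 2/3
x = -9/5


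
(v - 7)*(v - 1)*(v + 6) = v^3 - 2*v^2 - 41*v + 42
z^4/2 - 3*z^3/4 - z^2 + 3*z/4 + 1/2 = (z/2 + 1/2)*(z - 2)*(z - 1)*(z + 1/2)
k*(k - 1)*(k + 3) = k^3 + 2*k^2 - 3*k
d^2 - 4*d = d*(d - 4)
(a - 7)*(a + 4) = a^2 - 3*a - 28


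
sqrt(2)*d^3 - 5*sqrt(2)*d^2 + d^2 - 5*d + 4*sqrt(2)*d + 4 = (d - 4)*(d - 1)*(sqrt(2)*d + 1)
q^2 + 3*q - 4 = (q - 1)*(q + 4)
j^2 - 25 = (j - 5)*(j + 5)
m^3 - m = m*(m - 1)*(m + 1)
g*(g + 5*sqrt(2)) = g^2 + 5*sqrt(2)*g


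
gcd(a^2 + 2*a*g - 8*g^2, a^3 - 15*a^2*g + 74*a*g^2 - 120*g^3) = 1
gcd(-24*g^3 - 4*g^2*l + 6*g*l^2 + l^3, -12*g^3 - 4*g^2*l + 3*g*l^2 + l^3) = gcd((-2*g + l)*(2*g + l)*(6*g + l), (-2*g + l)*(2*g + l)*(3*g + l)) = 4*g^2 - l^2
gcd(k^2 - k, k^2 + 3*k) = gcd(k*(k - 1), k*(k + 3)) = k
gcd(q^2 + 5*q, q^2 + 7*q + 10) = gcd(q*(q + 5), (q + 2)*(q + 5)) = q + 5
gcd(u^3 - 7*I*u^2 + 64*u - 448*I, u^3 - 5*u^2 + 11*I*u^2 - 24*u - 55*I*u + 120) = u + 8*I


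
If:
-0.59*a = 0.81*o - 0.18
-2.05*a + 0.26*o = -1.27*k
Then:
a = 0.305084745762712 - 1.3728813559322*o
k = 0.492459628987055 - 2.42079273989056*o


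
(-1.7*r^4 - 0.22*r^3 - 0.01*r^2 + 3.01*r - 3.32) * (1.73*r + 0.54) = -2.941*r^5 - 1.2986*r^4 - 0.1361*r^3 + 5.2019*r^2 - 4.1182*r - 1.7928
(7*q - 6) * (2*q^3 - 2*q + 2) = 14*q^4 - 12*q^3 - 14*q^2 + 26*q - 12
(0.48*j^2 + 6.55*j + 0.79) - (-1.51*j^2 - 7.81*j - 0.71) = 1.99*j^2 + 14.36*j + 1.5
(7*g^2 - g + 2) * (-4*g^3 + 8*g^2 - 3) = -28*g^5 + 60*g^4 - 16*g^3 - 5*g^2 + 3*g - 6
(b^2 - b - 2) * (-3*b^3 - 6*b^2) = -3*b^5 - 3*b^4 + 12*b^3 + 12*b^2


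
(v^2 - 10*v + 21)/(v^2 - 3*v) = (v - 7)/v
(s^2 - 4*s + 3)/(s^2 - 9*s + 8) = (s - 3)/(s - 8)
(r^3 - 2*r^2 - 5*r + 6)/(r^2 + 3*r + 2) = (r^2 - 4*r + 3)/(r + 1)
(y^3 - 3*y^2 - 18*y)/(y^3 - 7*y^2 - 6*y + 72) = y/(y - 4)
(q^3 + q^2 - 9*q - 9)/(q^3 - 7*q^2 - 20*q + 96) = (q^2 + 4*q + 3)/(q^2 - 4*q - 32)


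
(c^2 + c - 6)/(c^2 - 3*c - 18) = (c - 2)/(c - 6)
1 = 1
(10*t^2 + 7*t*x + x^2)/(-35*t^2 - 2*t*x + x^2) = (2*t + x)/(-7*t + x)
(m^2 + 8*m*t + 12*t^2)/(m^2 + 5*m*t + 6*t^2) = (m + 6*t)/(m + 3*t)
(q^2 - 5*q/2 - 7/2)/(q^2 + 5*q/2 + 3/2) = (2*q - 7)/(2*q + 3)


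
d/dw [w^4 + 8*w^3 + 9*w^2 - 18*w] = 4*w^3 + 24*w^2 + 18*w - 18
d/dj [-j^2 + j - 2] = 1 - 2*j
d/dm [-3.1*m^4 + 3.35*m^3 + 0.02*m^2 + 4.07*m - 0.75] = -12.4*m^3 + 10.05*m^2 + 0.04*m + 4.07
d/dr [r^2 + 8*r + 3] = 2*r + 8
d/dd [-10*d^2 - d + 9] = -20*d - 1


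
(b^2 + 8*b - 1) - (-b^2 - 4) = 2*b^2 + 8*b + 3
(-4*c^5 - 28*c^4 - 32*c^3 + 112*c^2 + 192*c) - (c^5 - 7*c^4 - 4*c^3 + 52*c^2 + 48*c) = -5*c^5 - 21*c^4 - 28*c^3 + 60*c^2 + 144*c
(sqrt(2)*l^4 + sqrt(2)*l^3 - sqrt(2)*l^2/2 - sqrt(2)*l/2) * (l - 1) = sqrt(2)*l^5 - 3*sqrt(2)*l^3/2 + sqrt(2)*l/2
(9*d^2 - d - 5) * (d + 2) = 9*d^3 + 17*d^2 - 7*d - 10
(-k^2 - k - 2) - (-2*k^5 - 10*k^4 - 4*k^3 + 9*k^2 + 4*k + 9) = 2*k^5 + 10*k^4 + 4*k^3 - 10*k^2 - 5*k - 11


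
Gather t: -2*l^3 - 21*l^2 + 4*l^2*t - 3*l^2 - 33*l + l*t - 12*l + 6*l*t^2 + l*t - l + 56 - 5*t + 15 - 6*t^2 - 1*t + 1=-2*l^3 - 24*l^2 - 46*l + t^2*(6*l - 6) + t*(4*l^2 + 2*l - 6) + 72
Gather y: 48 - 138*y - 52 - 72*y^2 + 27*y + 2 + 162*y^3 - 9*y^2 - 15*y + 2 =162*y^3 - 81*y^2 - 126*y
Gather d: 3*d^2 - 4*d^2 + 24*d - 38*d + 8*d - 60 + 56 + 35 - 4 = -d^2 - 6*d + 27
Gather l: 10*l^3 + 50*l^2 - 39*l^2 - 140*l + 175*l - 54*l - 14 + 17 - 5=10*l^3 + 11*l^2 - 19*l - 2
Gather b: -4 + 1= -3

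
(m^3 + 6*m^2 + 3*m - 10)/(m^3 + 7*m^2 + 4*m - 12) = (m + 5)/(m + 6)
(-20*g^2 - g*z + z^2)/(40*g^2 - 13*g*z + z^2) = (4*g + z)/(-8*g + z)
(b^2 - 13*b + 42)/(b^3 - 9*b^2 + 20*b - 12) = (b - 7)/(b^2 - 3*b + 2)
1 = 1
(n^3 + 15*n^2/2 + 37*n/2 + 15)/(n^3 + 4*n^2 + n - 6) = (n + 5/2)/(n - 1)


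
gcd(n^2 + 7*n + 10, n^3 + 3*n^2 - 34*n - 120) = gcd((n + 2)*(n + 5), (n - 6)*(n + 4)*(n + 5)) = n + 5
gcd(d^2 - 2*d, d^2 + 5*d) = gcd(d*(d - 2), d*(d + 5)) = d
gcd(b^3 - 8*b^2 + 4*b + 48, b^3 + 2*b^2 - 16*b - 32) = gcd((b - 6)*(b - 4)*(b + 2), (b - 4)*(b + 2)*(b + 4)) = b^2 - 2*b - 8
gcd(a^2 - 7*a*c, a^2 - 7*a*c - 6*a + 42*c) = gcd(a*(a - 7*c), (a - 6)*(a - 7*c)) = a - 7*c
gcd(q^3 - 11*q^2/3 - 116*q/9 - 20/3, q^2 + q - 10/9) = q + 5/3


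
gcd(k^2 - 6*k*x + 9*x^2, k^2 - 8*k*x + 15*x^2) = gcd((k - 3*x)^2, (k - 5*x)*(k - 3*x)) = -k + 3*x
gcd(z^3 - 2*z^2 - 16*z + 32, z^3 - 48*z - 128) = z + 4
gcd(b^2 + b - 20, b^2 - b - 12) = b - 4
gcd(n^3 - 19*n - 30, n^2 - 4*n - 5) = n - 5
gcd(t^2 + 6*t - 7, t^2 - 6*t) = 1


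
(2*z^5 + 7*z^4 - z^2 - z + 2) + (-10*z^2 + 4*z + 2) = 2*z^5 + 7*z^4 - 11*z^2 + 3*z + 4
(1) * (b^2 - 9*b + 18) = b^2 - 9*b + 18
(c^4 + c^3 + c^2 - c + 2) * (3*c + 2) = 3*c^5 + 5*c^4 + 5*c^3 - c^2 + 4*c + 4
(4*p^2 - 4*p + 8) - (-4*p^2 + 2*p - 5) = 8*p^2 - 6*p + 13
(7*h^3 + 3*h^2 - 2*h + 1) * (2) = 14*h^3 + 6*h^2 - 4*h + 2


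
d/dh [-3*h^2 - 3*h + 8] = -6*h - 3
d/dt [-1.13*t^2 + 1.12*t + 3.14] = 1.12 - 2.26*t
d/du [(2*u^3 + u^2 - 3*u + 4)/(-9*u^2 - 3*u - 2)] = 2*(-9*u^4 - 6*u^3 - 21*u^2 + 34*u + 9)/(81*u^4 + 54*u^3 + 45*u^2 + 12*u + 4)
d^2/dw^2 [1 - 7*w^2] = -14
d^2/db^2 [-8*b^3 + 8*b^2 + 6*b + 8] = 16 - 48*b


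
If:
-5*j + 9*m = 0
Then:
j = 9*m/5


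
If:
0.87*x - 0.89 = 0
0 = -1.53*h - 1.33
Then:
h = -0.87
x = 1.02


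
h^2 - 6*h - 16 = (h - 8)*(h + 2)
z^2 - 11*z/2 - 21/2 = (z - 7)*(z + 3/2)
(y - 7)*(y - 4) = y^2 - 11*y + 28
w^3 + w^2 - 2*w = w*(w - 1)*(w + 2)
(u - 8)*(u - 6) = u^2 - 14*u + 48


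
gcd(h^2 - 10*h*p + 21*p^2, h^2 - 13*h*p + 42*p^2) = -h + 7*p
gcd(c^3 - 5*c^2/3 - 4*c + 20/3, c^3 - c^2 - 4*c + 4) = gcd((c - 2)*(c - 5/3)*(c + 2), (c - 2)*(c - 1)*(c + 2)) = c^2 - 4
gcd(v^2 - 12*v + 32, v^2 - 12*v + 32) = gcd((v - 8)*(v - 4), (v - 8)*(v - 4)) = v^2 - 12*v + 32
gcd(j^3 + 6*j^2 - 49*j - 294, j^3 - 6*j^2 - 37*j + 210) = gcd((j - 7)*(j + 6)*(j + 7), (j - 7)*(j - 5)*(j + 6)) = j^2 - j - 42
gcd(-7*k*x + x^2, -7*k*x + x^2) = -7*k*x + x^2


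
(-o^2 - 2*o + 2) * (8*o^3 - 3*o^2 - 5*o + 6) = -8*o^5 - 13*o^4 + 27*o^3 - 2*o^2 - 22*o + 12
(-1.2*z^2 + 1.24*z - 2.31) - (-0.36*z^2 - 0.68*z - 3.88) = -0.84*z^2 + 1.92*z + 1.57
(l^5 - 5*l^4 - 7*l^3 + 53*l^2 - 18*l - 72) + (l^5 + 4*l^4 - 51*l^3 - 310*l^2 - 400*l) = 2*l^5 - l^4 - 58*l^3 - 257*l^2 - 418*l - 72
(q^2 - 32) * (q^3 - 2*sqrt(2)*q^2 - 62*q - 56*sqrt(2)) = q^5 - 2*sqrt(2)*q^4 - 94*q^3 + 8*sqrt(2)*q^2 + 1984*q + 1792*sqrt(2)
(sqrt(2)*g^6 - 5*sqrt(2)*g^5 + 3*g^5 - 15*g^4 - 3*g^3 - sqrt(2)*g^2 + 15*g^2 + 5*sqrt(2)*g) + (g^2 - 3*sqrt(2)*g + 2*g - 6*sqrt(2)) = sqrt(2)*g^6 - 5*sqrt(2)*g^5 + 3*g^5 - 15*g^4 - 3*g^3 - sqrt(2)*g^2 + 16*g^2 + 2*g + 2*sqrt(2)*g - 6*sqrt(2)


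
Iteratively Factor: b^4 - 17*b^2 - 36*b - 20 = (b + 1)*(b^3 - b^2 - 16*b - 20) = (b + 1)*(b + 2)*(b^2 - 3*b - 10) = (b - 5)*(b + 1)*(b + 2)*(b + 2)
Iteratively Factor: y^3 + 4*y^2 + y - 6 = (y - 1)*(y^2 + 5*y + 6) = (y - 1)*(y + 2)*(y + 3)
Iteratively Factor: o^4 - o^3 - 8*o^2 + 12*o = (o + 3)*(o^3 - 4*o^2 + 4*o) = (o - 2)*(o + 3)*(o^2 - 2*o) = (o - 2)^2*(o + 3)*(o)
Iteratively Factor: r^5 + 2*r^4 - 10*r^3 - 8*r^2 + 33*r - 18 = (r + 3)*(r^4 - r^3 - 7*r^2 + 13*r - 6) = (r - 1)*(r + 3)*(r^3 - 7*r + 6) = (r - 2)*(r - 1)*(r + 3)*(r^2 + 2*r - 3) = (r - 2)*(r - 1)^2*(r + 3)*(r + 3)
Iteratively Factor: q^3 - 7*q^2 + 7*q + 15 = (q - 5)*(q^2 - 2*q - 3) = (q - 5)*(q + 1)*(q - 3)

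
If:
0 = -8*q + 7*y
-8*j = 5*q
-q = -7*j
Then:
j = 0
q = 0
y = 0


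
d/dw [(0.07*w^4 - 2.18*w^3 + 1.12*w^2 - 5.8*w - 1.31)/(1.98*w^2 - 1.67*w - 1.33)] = (0.2772*w^5 - 4.6671*w^4 + 6.9088*w^3 + 18.3118*w^2 + 2.2084*w + 5.5263)/(3.9204*w^4 - 6.6132*w^3 - 2.4779*w^2 + 4.4422*w + 1.7689)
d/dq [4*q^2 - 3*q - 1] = 8*q - 3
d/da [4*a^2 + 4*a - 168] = 8*a + 4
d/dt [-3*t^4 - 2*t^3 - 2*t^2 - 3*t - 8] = -12*t^3 - 6*t^2 - 4*t - 3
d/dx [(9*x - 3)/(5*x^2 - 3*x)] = 3*(-15*x^2 + 10*x - 3)/(x^2*(25*x^2 - 30*x + 9))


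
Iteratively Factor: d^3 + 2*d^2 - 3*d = (d - 1)*(d^2 + 3*d) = d*(d - 1)*(d + 3)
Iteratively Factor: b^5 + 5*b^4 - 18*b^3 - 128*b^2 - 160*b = (b + 2)*(b^4 + 3*b^3 - 24*b^2 - 80*b) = (b - 5)*(b + 2)*(b^3 + 8*b^2 + 16*b) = b*(b - 5)*(b + 2)*(b^2 + 8*b + 16) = b*(b - 5)*(b + 2)*(b + 4)*(b + 4)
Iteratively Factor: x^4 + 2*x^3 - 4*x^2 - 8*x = (x + 2)*(x^3 - 4*x) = x*(x + 2)*(x^2 - 4) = x*(x - 2)*(x + 2)*(x + 2)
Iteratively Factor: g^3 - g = (g)*(g^2 - 1) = g*(g - 1)*(g + 1)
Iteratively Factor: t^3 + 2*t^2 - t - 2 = (t + 2)*(t^2 - 1) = (t - 1)*(t + 2)*(t + 1)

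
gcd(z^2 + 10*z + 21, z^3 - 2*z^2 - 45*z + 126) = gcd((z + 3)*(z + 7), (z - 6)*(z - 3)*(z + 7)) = z + 7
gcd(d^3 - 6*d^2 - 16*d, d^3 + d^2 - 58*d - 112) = d^2 - 6*d - 16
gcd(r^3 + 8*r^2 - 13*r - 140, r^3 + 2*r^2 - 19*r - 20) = r^2 + r - 20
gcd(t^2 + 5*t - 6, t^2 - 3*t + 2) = t - 1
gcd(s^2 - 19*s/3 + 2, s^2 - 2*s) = 1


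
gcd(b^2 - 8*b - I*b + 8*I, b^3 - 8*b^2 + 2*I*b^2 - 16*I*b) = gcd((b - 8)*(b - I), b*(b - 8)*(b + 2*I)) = b - 8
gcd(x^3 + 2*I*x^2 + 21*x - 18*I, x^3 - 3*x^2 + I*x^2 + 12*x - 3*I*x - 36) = x - 3*I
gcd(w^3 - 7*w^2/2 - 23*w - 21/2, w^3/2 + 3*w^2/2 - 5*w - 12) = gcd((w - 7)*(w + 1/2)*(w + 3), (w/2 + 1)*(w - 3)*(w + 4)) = 1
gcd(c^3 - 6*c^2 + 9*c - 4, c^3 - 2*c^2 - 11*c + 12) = c^2 - 5*c + 4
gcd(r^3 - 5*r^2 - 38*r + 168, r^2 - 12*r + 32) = r - 4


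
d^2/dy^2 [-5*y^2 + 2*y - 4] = -10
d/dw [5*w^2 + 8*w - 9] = 10*w + 8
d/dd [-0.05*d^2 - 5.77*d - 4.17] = -0.1*d - 5.77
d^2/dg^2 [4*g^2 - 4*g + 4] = 8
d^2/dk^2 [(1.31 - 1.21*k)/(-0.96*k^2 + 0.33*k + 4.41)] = ((3.3138 - 6.9696*k)*(-0.96*k^2 + 0.33*k + 4.41) - (1.21*k - 1.31)*(1.92*k - 0.33)*(3.84*k - 0.66))/(-0.96*k^2 + 0.33*k + 4.41)^3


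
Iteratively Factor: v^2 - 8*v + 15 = (v - 5)*(v - 3)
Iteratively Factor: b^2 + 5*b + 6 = (b + 3)*(b + 2)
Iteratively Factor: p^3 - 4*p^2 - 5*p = (p + 1)*(p^2 - 5*p) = (p - 5)*(p + 1)*(p)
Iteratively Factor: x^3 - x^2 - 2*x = (x)*(x^2 - x - 2) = x*(x + 1)*(x - 2)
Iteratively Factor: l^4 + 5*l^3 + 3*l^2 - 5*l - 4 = (l + 4)*(l^3 + l^2 - l - 1) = (l - 1)*(l + 4)*(l^2 + 2*l + 1) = (l - 1)*(l + 1)*(l + 4)*(l + 1)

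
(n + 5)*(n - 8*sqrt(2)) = n^2 - 8*sqrt(2)*n + 5*n - 40*sqrt(2)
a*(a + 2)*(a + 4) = a^3 + 6*a^2 + 8*a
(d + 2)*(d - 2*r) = d^2 - 2*d*r + 2*d - 4*r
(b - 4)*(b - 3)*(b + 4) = b^3 - 3*b^2 - 16*b + 48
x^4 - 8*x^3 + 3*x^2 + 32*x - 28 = (x - 7)*(x - 2)*(x - 1)*(x + 2)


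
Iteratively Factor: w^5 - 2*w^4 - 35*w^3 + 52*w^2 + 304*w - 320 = (w - 4)*(w^4 + 2*w^3 - 27*w^2 - 56*w + 80) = (w - 5)*(w - 4)*(w^3 + 7*w^2 + 8*w - 16) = (w - 5)*(w - 4)*(w - 1)*(w^2 + 8*w + 16) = (w - 5)*(w - 4)*(w - 1)*(w + 4)*(w + 4)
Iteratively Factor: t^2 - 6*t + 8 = (t - 4)*(t - 2)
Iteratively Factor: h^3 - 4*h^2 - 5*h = (h - 5)*(h^2 + h) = h*(h - 5)*(h + 1)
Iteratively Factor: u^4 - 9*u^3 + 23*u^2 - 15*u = (u - 1)*(u^3 - 8*u^2 + 15*u) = u*(u - 1)*(u^2 - 8*u + 15) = u*(u - 5)*(u - 1)*(u - 3)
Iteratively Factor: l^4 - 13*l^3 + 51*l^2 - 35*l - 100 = (l - 5)*(l^3 - 8*l^2 + 11*l + 20) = (l - 5)*(l + 1)*(l^2 - 9*l + 20) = (l - 5)^2*(l + 1)*(l - 4)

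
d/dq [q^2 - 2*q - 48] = 2*q - 2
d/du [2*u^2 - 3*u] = 4*u - 3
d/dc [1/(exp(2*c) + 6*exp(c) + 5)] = 2*(-exp(c) - 3)*exp(c)/(exp(2*c) + 6*exp(c) + 5)^2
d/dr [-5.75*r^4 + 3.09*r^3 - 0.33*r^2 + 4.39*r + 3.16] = -23.0*r^3 + 9.27*r^2 - 0.66*r + 4.39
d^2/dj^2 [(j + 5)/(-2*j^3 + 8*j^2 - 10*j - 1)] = 4*(-2*(j + 5)*(3*j^2 - 8*j + 5)^2 + (3*j^2 - 8*j + (j + 5)*(3*j - 4) + 5)*(2*j^3 - 8*j^2 + 10*j + 1))/(2*j^3 - 8*j^2 + 10*j + 1)^3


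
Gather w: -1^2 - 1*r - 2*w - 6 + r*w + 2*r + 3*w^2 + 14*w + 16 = r + 3*w^2 + w*(r + 12) + 9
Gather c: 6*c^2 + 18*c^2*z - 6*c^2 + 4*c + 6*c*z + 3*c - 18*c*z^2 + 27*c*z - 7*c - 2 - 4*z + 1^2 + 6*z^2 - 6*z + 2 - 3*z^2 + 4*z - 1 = 18*c^2*z + c*(-18*z^2 + 33*z) + 3*z^2 - 6*z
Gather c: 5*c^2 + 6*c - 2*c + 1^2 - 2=5*c^2 + 4*c - 1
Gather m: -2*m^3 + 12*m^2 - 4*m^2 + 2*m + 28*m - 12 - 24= -2*m^3 + 8*m^2 + 30*m - 36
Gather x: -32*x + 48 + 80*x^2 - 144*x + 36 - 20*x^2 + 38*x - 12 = 60*x^2 - 138*x + 72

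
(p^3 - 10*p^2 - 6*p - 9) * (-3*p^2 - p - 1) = -3*p^5 + 29*p^4 + 27*p^3 + 43*p^2 + 15*p + 9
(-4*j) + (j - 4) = -3*j - 4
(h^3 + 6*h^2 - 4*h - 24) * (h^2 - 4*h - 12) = h^5 + 2*h^4 - 40*h^3 - 80*h^2 + 144*h + 288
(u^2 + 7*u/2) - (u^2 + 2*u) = 3*u/2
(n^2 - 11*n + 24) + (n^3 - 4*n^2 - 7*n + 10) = n^3 - 3*n^2 - 18*n + 34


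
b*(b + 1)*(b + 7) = b^3 + 8*b^2 + 7*b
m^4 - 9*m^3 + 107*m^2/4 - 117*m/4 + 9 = (m - 4)*(m - 3)*(m - 3/2)*(m - 1/2)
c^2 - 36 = (c - 6)*(c + 6)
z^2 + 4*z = z*(z + 4)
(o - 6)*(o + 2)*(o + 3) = o^3 - o^2 - 24*o - 36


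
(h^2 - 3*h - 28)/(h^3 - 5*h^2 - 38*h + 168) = (h + 4)/(h^2 + 2*h - 24)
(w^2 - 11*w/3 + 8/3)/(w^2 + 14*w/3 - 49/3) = (3*w^2 - 11*w + 8)/(3*w^2 + 14*w - 49)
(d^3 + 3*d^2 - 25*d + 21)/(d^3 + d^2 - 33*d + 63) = (d - 1)/(d - 3)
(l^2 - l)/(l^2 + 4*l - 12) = l*(l - 1)/(l^2 + 4*l - 12)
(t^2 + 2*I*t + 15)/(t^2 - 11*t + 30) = (t^2 + 2*I*t + 15)/(t^2 - 11*t + 30)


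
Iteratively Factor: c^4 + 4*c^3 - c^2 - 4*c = (c - 1)*(c^3 + 5*c^2 + 4*c) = c*(c - 1)*(c^2 + 5*c + 4) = c*(c - 1)*(c + 4)*(c + 1)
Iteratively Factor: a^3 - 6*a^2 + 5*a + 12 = (a - 3)*(a^2 - 3*a - 4) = (a - 3)*(a + 1)*(a - 4)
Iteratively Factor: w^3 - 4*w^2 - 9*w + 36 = (w + 3)*(w^2 - 7*w + 12) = (w - 4)*(w + 3)*(w - 3)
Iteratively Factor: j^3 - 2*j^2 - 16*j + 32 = (j + 4)*(j^2 - 6*j + 8) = (j - 2)*(j + 4)*(j - 4)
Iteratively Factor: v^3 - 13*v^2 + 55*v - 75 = (v - 5)*(v^2 - 8*v + 15) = (v - 5)*(v - 3)*(v - 5)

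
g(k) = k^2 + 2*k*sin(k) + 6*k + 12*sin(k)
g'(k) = 2*k*cos(k) + 2*k + 2*sin(k) + 12*cos(k) + 6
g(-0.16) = -2.80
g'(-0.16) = 16.89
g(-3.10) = -9.23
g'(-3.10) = -6.08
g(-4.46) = -3.89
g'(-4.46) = -1.75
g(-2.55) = -12.65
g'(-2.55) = -5.94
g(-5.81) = -0.93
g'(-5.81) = -4.37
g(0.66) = 12.56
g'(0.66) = 19.07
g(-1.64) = -15.85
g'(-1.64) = 0.12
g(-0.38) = -6.30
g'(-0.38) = 14.94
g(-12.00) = 65.56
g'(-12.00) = -27.05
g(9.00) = 147.36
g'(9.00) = -2.51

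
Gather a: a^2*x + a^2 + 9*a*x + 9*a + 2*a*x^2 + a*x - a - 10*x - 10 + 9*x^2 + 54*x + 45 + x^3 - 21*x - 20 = a^2*(x + 1) + a*(2*x^2 + 10*x + 8) + x^3 + 9*x^2 + 23*x + 15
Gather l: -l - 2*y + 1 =-l - 2*y + 1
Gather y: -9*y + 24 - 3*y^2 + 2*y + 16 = -3*y^2 - 7*y + 40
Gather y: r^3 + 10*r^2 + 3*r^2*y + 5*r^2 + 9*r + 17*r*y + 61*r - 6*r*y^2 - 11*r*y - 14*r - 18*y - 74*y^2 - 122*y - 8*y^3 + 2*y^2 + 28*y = r^3 + 15*r^2 + 56*r - 8*y^3 + y^2*(-6*r - 72) + y*(3*r^2 + 6*r - 112)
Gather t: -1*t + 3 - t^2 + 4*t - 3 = -t^2 + 3*t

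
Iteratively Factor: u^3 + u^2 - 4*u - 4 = (u + 1)*(u^2 - 4) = (u + 1)*(u + 2)*(u - 2)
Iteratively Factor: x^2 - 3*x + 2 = (x - 1)*(x - 2)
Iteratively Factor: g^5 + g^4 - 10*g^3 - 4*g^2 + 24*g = (g - 2)*(g^4 + 3*g^3 - 4*g^2 - 12*g) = g*(g - 2)*(g^3 + 3*g^2 - 4*g - 12) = g*(g - 2)*(g + 2)*(g^2 + g - 6) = g*(g - 2)^2*(g + 2)*(g + 3)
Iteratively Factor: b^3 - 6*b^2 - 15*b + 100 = (b - 5)*(b^2 - b - 20) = (b - 5)^2*(b + 4)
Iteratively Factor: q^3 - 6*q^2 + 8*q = (q)*(q^2 - 6*q + 8) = q*(q - 4)*(q - 2)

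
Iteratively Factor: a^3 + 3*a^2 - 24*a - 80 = (a + 4)*(a^2 - a - 20) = (a + 4)^2*(a - 5)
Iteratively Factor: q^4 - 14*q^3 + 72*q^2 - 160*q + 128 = (q - 4)*(q^3 - 10*q^2 + 32*q - 32) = (q - 4)*(q - 2)*(q^2 - 8*q + 16) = (q - 4)^2*(q - 2)*(q - 4)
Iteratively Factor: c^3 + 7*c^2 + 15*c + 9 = (c + 1)*(c^2 + 6*c + 9) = (c + 1)*(c + 3)*(c + 3)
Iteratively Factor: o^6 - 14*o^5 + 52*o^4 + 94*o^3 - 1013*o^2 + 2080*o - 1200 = (o + 4)*(o^5 - 18*o^4 + 124*o^3 - 402*o^2 + 595*o - 300) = (o - 1)*(o + 4)*(o^4 - 17*o^3 + 107*o^2 - 295*o + 300) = (o - 3)*(o - 1)*(o + 4)*(o^3 - 14*o^2 + 65*o - 100) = (o - 5)*(o - 3)*(o - 1)*(o + 4)*(o^2 - 9*o + 20) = (o - 5)^2*(o - 3)*(o - 1)*(o + 4)*(o - 4)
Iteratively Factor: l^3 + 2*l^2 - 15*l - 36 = (l - 4)*(l^2 + 6*l + 9) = (l - 4)*(l + 3)*(l + 3)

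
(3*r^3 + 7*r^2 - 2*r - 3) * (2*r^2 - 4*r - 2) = 6*r^5 + 2*r^4 - 38*r^3 - 12*r^2 + 16*r + 6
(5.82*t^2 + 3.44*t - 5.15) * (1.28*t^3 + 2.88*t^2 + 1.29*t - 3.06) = 7.4496*t^5 + 21.1648*t^4 + 10.823*t^3 - 28.2036*t^2 - 17.1699*t + 15.759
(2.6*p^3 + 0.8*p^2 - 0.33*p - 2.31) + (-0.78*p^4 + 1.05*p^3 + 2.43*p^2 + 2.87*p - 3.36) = -0.78*p^4 + 3.65*p^3 + 3.23*p^2 + 2.54*p - 5.67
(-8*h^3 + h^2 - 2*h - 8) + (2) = -8*h^3 + h^2 - 2*h - 6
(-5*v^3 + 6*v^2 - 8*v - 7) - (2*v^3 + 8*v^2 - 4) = -7*v^3 - 2*v^2 - 8*v - 3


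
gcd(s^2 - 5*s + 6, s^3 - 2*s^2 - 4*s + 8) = s - 2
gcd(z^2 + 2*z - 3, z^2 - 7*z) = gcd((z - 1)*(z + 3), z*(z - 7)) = 1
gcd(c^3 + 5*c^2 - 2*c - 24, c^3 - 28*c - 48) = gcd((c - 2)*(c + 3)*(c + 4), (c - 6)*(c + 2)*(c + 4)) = c + 4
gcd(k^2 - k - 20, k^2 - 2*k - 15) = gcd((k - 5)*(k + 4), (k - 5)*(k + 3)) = k - 5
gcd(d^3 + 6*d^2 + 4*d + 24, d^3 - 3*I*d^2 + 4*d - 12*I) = d^2 + 4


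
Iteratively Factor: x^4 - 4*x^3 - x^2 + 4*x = (x - 4)*(x^3 - x) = x*(x - 4)*(x^2 - 1) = x*(x - 4)*(x + 1)*(x - 1)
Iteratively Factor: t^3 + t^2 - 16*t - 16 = (t + 4)*(t^2 - 3*t - 4) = (t + 1)*(t + 4)*(t - 4)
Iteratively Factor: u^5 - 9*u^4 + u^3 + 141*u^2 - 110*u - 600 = (u + 2)*(u^4 - 11*u^3 + 23*u^2 + 95*u - 300) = (u - 5)*(u + 2)*(u^3 - 6*u^2 - 7*u + 60) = (u - 5)*(u - 4)*(u + 2)*(u^2 - 2*u - 15) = (u - 5)^2*(u - 4)*(u + 2)*(u + 3)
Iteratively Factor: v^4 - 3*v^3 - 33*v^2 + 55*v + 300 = (v + 3)*(v^3 - 6*v^2 - 15*v + 100) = (v - 5)*(v + 3)*(v^2 - v - 20) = (v - 5)^2*(v + 3)*(v + 4)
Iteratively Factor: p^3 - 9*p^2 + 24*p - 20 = (p - 2)*(p^2 - 7*p + 10) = (p - 2)^2*(p - 5)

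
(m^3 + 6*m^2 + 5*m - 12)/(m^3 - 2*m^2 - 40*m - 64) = (m^2 + 2*m - 3)/(m^2 - 6*m - 16)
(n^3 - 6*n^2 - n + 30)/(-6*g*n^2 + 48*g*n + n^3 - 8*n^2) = (-n^3 + 6*n^2 + n - 30)/(n*(6*g*n - 48*g - n^2 + 8*n))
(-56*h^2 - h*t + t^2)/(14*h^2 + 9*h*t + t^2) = (-8*h + t)/(2*h + t)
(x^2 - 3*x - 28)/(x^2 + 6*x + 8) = (x - 7)/(x + 2)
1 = 1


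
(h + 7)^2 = h^2 + 14*h + 49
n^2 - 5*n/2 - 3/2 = (n - 3)*(n + 1/2)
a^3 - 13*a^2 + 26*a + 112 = (a - 8)*(a - 7)*(a + 2)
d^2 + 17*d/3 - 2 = (d - 1/3)*(d + 6)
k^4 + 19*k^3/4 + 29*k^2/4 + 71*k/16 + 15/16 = (k + 1/2)*(k + 3/4)*(k + 1)*(k + 5/2)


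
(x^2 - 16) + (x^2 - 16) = 2*x^2 - 32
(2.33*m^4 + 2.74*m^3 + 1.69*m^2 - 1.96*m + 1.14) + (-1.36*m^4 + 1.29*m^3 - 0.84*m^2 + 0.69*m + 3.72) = 0.97*m^4 + 4.03*m^3 + 0.85*m^2 - 1.27*m + 4.86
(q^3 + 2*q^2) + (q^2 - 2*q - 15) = q^3 + 3*q^2 - 2*q - 15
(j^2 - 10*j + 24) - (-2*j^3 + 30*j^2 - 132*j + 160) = 2*j^3 - 29*j^2 + 122*j - 136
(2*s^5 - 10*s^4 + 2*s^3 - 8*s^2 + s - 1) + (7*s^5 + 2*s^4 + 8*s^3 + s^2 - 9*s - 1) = 9*s^5 - 8*s^4 + 10*s^3 - 7*s^2 - 8*s - 2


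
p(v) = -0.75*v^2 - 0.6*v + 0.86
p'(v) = -1.5*v - 0.6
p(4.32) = -15.73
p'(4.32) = -7.08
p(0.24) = 0.67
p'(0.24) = -0.96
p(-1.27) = 0.41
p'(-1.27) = 1.30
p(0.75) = -0.01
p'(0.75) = -1.72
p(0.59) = 0.24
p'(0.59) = -1.48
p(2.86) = -6.99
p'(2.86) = -4.89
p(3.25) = -9.01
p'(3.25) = -5.48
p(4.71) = -18.60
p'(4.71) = -7.66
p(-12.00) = -99.94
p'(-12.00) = 17.40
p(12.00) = -114.34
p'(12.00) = -18.60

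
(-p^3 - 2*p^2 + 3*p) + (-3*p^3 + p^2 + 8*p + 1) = -4*p^3 - p^2 + 11*p + 1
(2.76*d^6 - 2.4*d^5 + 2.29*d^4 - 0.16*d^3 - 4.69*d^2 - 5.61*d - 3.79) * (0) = 0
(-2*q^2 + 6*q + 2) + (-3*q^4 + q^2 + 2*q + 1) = -3*q^4 - q^2 + 8*q + 3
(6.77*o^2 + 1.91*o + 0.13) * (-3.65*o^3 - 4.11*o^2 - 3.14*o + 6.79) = -24.7105*o^5 - 34.7962*o^4 - 29.5824*o^3 + 39.4366*o^2 + 12.5607*o + 0.8827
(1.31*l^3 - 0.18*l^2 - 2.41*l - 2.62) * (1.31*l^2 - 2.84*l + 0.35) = 1.7161*l^5 - 3.9562*l^4 - 2.1874*l^3 + 3.3492*l^2 + 6.5973*l - 0.917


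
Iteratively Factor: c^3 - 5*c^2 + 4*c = (c - 4)*(c^2 - c) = (c - 4)*(c - 1)*(c)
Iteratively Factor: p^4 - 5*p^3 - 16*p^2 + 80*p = (p - 5)*(p^3 - 16*p) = (p - 5)*(p + 4)*(p^2 - 4*p) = (p - 5)*(p - 4)*(p + 4)*(p)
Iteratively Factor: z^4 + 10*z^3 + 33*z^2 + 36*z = (z)*(z^3 + 10*z^2 + 33*z + 36) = z*(z + 4)*(z^2 + 6*z + 9) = z*(z + 3)*(z + 4)*(z + 3)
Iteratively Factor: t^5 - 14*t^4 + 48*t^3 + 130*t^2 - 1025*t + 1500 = (t - 5)*(t^4 - 9*t^3 + 3*t^2 + 145*t - 300) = (t - 5)*(t + 4)*(t^3 - 13*t^2 + 55*t - 75) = (t - 5)^2*(t + 4)*(t^2 - 8*t + 15) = (t - 5)^2*(t - 3)*(t + 4)*(t - 5)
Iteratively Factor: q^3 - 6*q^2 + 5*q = (q - 1)*(q^2 - 5*q) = q*(q - 1)*(q - 5)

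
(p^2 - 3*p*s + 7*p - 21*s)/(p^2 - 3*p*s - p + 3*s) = (p + 7)/(p - 1)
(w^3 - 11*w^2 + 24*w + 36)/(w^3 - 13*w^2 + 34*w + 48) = (w - 6)/(w - 8)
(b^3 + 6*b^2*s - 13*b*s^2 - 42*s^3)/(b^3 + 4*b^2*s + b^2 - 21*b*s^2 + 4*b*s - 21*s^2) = (b + 2*s)/(b + 1)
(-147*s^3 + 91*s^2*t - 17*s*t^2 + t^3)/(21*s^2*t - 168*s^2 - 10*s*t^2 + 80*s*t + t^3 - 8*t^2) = (-7*s + t)/(t - 8)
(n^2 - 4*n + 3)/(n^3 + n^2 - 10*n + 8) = (n - 3)/(n^2 + 2*n - 8)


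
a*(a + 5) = a^2 + 5*a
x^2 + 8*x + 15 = (x + 3)*(x + 5)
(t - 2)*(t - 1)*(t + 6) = t^3 + 3*t^2 - 16*t + 12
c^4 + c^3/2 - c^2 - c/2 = c*(c - 1)*(c + 1/2)*(c + 1)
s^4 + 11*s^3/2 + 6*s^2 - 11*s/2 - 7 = (s - 1)*(s + 1)*(s + 2)*(s + 7/2)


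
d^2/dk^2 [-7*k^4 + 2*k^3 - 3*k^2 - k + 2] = -84*k^2 + 12*k - 6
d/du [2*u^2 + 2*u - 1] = 4*u + 2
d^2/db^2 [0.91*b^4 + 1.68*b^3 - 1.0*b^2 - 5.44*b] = 10.92*b^2 + 10.08*b - 2.0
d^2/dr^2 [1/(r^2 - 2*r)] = 2*(-r*(r - 2) + 4*(r - 1)^2)/(r^3*(r - 2)^3)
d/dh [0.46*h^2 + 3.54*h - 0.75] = 0.92*h + 3.54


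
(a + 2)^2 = a^2 + 4*a + 4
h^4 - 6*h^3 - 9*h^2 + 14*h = h*(h - 7)*(h - 1)*(h + 2)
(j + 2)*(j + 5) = j^2 + 7*j + 10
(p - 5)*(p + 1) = p^2 - 4*p - 5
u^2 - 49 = (u - 7)*(u + 7)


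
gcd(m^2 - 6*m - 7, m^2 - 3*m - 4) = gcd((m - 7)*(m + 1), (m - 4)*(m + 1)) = m + 1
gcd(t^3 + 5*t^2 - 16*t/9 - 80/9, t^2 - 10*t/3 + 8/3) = t - 4/3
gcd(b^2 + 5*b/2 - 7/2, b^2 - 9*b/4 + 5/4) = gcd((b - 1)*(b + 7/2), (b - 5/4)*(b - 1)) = b - 1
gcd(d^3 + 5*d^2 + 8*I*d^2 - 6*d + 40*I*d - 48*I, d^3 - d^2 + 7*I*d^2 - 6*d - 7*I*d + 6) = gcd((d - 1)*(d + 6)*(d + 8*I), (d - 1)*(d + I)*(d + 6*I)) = d - 1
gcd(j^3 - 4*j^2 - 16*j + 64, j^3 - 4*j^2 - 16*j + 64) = j^3 - 4*j^2 - 16*j + 64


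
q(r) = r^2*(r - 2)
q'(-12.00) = 480.00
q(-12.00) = -2016.00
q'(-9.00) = 279.00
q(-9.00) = -891.00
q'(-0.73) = 4.52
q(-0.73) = -1.45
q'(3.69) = 26.09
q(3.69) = 23.01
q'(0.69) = -1.33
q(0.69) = -0.62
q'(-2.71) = 32.87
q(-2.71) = -34.59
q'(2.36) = 7.27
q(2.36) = 2.01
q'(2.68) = 10.83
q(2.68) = 4.88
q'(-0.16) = 0.72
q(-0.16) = -0.06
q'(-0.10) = 0.43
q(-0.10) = -0.02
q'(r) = r^2 + 2*r*(r - 2)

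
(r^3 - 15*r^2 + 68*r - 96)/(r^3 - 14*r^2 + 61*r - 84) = (r - 8)/(r - 7)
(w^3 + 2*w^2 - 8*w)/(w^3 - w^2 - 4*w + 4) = w*(w + 4)/(w^2 + w - 2)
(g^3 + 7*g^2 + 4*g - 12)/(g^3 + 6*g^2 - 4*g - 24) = (g - 1)/(g - 2)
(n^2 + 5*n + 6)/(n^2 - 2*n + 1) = (n^2 + 5*n + 6)/(n^2 - 2*n + 1)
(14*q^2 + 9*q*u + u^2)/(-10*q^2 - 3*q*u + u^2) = (-7*q - u)/(5*q - u)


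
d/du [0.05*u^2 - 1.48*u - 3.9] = 0.1*u - 1.48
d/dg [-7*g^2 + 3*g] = 3 - 14*g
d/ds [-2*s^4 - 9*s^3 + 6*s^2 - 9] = s*(-8*s^2 - 27*s + 12)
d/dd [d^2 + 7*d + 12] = 2*d + 7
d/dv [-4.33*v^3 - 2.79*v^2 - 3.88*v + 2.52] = -12.99*v^2 - 5.58*v - 3.88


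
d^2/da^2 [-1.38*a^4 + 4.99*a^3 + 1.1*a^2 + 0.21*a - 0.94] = -16.56*a^2 + 29.94*a + 2.2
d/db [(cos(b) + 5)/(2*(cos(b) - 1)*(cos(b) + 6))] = (cos(b)^2 + 10*cos(b) + 31)*sin(b)/(2*(cos(b) - 1)^2*(cos(b) + 6)^2)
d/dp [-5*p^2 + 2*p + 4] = 2 - 10*p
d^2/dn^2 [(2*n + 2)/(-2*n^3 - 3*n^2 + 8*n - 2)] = 4*(-4*(n + 1)*(3*n^2 + 3*n - 4)^2 + (6*n^2 + 6*n + 3*(n + 1)*(2*n + 1) - 8)*(2*n^3 + 3*n^2 - 8*n + 2))/(2*n^3 + 3*n^2 - 8*n + 2)^3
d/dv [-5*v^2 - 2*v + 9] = -10*v - 2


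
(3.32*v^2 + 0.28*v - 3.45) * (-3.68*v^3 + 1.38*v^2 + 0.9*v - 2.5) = -12.2176*v^5 + 3.5512*v^4 + 16.0704*v^3 - 12.809*v^2 - 3.805*v + 8.625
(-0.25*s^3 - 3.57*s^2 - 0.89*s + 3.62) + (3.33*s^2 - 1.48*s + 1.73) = -0.25*s^3 - 0.24*s^2 - 2.37*s + 5.35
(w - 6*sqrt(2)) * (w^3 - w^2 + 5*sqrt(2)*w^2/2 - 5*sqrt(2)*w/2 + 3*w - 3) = w^4 - 7*sqrt(2)*w^3/2 - w^3 - 27*w^2 + 7*sqrt(2)*w^2/2 - 18*sqrt(2)*w + 27*w + 18*sqrt(2)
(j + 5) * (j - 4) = j^2 + j - 20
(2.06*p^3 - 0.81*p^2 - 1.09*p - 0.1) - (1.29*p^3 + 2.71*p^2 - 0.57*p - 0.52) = 0.77*p^3 - 3.52*p^2 - 0.52*p + 0.42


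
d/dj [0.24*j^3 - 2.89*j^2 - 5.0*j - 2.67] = 0.72*j^2 - 5.78*j - 5.0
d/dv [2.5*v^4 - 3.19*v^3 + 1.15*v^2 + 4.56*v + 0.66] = 10.0*v^3 - 9.57*v^2 + 2.3*v + 4.56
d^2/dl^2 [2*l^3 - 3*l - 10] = 12*l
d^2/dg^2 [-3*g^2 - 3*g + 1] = -6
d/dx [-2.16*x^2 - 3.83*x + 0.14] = -4.32*x - 3.83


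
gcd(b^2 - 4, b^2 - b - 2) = b - 2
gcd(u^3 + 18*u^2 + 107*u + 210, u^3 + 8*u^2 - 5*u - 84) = u + 7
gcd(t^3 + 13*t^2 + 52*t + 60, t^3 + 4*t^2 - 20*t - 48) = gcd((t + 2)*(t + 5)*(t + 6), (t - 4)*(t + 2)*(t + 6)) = t^2 + 8*t + 12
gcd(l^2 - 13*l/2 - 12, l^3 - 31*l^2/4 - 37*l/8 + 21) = l - 8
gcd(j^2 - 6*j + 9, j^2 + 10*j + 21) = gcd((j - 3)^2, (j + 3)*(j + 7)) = 1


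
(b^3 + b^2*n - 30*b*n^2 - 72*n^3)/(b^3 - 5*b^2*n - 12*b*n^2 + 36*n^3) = (b + 4*n)/(b - 2*n)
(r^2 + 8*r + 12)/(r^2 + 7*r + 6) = (r + 2)/(r + 1)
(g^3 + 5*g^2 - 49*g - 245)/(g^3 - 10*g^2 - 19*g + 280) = (g + 7)/(g - 8)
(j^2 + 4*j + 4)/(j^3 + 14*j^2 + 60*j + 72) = (j + 2)/(j^2 + 12*j + 36)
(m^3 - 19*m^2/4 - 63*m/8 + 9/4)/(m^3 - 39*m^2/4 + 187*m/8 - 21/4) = (2*m + 3)/(2*m - 7)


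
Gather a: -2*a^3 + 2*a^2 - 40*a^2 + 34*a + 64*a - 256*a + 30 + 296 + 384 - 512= -2*a^3 - 38*a^2 - 158*a + 198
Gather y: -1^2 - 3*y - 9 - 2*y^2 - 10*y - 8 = -2*y^2 - 13*y - 18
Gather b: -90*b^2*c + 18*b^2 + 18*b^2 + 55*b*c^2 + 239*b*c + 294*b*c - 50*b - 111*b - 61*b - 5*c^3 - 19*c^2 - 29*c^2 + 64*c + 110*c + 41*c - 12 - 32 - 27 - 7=b^2*(36 - 90*c) + b*(55*c^2 + 533*c - 222) - 5*c^3 - 48*c^2 + 215*c - 78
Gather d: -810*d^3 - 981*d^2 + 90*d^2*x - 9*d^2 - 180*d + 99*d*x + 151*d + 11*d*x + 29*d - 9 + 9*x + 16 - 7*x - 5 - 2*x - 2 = -810*d^3 + d^2*(90*x - 990) + 110*d*x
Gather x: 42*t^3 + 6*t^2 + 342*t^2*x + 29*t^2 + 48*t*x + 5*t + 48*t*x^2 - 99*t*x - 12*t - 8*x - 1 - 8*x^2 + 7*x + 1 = 42*t^3 + 35*t^2 - 7*t + x^2*(48*t - 8) + x*(342*t^2 - 51*t - 1)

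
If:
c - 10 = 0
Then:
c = 10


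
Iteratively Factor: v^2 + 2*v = (v + 2)*(v)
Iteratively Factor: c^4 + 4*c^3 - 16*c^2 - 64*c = (c - 4)*(c^3 + 8*c^2 + 16*c) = c*(c - 4)*(c^2 + 8*c + 16) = c*(c - 4)*(c + 4)*(c + 4)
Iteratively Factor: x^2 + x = (x)*(x + 1)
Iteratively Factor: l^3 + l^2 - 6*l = (l - 2)*(l^2 + 3*l) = (l - 2)*(l + 3)*(l)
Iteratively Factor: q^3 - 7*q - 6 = (q + 2)*(q^2 - 2*q - 3) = (q + 1)*(q + 2)*(q - 3)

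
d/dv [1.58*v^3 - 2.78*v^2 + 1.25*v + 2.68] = 4.74*v^2 - 5.56*v + 1.25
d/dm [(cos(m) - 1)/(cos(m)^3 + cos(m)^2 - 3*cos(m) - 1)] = 2*(-sin(m)^2*cos(m) + sin(m)^2 + 1)*sin(m)/(cos(m)^3 + cos(m)^2 - 3*cos(m) - 1)^2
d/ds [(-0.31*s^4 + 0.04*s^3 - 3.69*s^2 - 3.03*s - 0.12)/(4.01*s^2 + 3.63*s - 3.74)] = (-2.4862*s^5 - 3.2155*s^4 + 4.928*s^3 - 1.6932*s^2 + 28.5636*s + 11.7678)/(16.0801*s^4 + 29.1126*s^3 - 16.8179*s^2 - 27.1524*s + 13.9876)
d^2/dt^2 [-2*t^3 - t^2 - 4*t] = -12*t - 2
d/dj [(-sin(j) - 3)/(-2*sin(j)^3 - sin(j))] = -(4*sin(j) + 18 + 3/sin(j)^2)*cos(j)/(2*sin(j)^2 + 1)^2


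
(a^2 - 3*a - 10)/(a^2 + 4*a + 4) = (a - 5)/(a + 2)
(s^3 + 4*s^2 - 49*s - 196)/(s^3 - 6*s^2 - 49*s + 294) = (s + 4)/(s - 6)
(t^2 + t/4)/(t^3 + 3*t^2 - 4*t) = (t + 1/4)/(t^2 + 3*t - 4)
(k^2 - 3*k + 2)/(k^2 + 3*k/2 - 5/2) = 2*(k - 2)/(2*k + 5)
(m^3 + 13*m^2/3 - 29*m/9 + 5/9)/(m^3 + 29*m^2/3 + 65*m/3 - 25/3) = (m - 1/3)/(m + 5)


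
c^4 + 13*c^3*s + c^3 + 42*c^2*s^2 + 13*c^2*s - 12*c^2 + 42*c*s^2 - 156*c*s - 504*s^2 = (c - 3)*(c + 4)*(c + 6*s)*(c + 7*s)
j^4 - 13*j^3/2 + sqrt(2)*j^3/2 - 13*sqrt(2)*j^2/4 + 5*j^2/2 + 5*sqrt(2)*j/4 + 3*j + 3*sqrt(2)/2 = (j - 6)*(j - 1)*(j + 1/2)*(j + sqrt(2)/2)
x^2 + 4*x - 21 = (x - 3)*(x + 7)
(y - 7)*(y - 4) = y^2 - 11*y + 28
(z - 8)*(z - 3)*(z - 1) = z^3 - 12*z^2 + 35*z - 24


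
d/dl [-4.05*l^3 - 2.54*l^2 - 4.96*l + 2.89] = -12.15*l^2 - 5.08*l - 4.96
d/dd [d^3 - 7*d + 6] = 3*d^2 - 7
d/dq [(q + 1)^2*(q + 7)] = 3*(q + 1)*(q + 5)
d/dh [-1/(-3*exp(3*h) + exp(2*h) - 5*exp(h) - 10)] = (-9*exp(2*h) + 2*exp(h) - 5)*exp(h)/(3*exp(3*h) - exp(2*h) + 5*exp(h) + 10)^2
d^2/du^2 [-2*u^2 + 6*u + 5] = -4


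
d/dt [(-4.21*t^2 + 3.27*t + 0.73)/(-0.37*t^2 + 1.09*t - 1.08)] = (-3.379*t^2 + 9.6338*t - 4.3273)/(0.1369*t^4 - 0.8066*t^3 + 1.9873*t^2 - 2.3544*t + 1.1664)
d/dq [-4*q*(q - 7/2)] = 14 - 8*q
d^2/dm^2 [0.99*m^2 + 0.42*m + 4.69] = 1.98000000000000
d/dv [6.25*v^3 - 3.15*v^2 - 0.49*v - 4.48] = 18.75*v^2 - 6.3*v - 0.49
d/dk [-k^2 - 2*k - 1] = -2*k - 2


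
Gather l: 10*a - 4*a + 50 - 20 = 6*a + 30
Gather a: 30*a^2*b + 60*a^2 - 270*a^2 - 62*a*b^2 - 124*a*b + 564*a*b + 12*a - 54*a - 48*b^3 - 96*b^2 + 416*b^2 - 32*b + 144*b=a^2*(30*b - 210) + a*(-62*b^2 + 440*b - 42) - 48*b^3 + 320*b^2 + 112*b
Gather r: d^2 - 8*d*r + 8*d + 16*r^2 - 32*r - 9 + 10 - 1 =d^2 + 8*d + 16*r^2 + r*(-8*d - 32)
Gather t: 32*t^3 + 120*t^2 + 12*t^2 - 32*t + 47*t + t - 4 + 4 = 32*t^3 + 132*t^2 + 16*t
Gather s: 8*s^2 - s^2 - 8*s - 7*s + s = 7*s^2 - 14*s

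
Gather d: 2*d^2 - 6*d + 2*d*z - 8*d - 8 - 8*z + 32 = 2*d^2 + d*(2*z - 14) - 8*z + 24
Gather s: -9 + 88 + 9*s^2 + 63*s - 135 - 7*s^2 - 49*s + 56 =2*s^2 + 14*s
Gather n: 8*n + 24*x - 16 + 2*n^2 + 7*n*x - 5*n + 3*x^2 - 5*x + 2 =2*n^2 + n*(7*x + 3) + 3*x^2 + 19*x - 14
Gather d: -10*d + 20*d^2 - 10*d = 20*d^2 - 20*d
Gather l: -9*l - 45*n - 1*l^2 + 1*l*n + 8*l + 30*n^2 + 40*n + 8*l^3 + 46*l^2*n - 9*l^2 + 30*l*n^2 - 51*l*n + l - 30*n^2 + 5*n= 8*l^3 + l^2*(46*n - 10) + l*(30*n^2 - 50*n)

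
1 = 1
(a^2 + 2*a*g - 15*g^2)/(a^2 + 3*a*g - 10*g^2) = (a - 3*g)/(a - 2*g)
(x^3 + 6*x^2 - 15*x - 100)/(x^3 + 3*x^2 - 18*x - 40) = (x + 5)/(x + 2)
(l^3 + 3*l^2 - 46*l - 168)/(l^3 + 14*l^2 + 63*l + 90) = (l^2 - 3*l - 28)/(l^2 + 8*l + 15)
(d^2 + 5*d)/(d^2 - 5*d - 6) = d*(d + 5)/(d^2 - 5*d - 6)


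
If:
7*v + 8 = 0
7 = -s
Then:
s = -7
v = -8/7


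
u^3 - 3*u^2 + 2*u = u*(u - 2)*(u - 1)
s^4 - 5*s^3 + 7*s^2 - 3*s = s*(s - 3)*(s - 1)^2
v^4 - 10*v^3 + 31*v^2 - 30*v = v*(v - 5)*(v - 3)*(v - 2)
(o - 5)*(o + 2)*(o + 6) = o^3 + 3*o^2 - 28*o - 60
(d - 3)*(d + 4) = d^2 + d - 12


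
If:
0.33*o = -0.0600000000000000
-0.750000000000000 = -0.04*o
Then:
No Solution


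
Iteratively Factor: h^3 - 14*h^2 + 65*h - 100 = (h - 5)*(h^2 - 9*h + 20) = (h - 5)*(h - 4)*(h - 5)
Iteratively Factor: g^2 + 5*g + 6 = (g + 2)*(g + 3)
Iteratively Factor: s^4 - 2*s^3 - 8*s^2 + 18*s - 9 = (s - 1)*(s^3 - s^2 - 9*s + 9) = (s - 1)*(s + 3)*(s^2 - 4*s + 3) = (s - 1)^2*(s + 3)*(s - 3)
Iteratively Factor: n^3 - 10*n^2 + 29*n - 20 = (n - 1)*(n^2 - 9*n + 20) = (n - 5)*(n - 1)*(n - 4)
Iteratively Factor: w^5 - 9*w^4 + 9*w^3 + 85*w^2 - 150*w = (w)*(w^4 - 9*w^3 + 9*w^2 + 85*w - 150) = w*(w - 5)*(w^3 - 4*w^2 - 11*w + 30) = w*(w - 5)^2*(w^2 + w - 6) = w*(w - 5)^2*(w + 3)*(w - 2)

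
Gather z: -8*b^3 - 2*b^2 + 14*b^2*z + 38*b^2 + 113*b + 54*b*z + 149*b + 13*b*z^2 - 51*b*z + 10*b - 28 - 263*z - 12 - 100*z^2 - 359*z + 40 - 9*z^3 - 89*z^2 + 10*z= -8*b^3 + 36*b^2 + 272*b - 9*z^3 + z^2*(13*b - 189) + z*(14*b^2 + 3*b - 612)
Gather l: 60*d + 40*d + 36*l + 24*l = 100*d + 60*l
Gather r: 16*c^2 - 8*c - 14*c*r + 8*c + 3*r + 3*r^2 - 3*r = 16*c^2 - 14*c*r + 3*r^2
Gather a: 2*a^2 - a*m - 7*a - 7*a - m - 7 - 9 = 2*a^2 + a*(-m - 14) - m - 16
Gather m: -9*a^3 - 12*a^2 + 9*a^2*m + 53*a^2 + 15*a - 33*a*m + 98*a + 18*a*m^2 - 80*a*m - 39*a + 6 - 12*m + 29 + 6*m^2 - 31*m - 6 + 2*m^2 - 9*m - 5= -9*a^3 + 41*a^2 + 74*a + m^2*(18*a + 8) + m*(9*a^2 - 113*a - 52) + 24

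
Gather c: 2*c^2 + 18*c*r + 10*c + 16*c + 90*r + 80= 2*c^2 + c*(18*r + 26) + 90*r + 80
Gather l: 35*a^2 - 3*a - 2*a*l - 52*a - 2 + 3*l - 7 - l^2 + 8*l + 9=35*a^2 - 55*a - l^2 + l*(11 - 2*a)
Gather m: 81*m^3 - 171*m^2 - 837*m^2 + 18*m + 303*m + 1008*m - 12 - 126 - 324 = 81*m^3 - 1008*m^2 + 1329*m - 462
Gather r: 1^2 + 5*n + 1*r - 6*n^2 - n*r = -6*n^2 + 5*n + r*(1 - n) + 1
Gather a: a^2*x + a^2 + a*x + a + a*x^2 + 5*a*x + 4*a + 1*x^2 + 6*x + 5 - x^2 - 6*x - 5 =a^2*(x + 1) + a*(x^2 + 6*x + 5)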